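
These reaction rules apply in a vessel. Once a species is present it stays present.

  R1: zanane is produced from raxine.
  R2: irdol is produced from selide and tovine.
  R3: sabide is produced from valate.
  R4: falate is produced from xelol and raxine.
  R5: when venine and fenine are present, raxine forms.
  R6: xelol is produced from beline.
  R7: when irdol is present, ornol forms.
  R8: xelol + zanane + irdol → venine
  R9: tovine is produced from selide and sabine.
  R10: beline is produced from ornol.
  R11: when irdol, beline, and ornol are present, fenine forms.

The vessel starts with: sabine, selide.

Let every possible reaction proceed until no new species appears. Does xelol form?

selide and sabine present → tovine forms (R9).
selide and tovine present → irdol forms (R2).
irdol present → ornol forms (R7).
ornol present → beline forms (R10).
beline present → xelol forms (R6).

Yes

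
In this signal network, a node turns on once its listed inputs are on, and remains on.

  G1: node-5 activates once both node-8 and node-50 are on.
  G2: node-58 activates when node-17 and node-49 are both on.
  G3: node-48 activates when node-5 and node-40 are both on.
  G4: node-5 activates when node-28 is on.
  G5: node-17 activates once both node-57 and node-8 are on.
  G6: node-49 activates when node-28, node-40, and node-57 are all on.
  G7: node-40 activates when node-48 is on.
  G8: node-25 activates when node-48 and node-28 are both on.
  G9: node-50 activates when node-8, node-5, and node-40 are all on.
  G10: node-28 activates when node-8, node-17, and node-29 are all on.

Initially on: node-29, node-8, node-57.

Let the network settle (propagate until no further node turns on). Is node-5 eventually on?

node-57 and node-8 are on, so node-17 activates (G5).
G10: node-8, node-17, and node-29 on → node-28 on.
node-28 is on, so node-5 activates (G4).

Yes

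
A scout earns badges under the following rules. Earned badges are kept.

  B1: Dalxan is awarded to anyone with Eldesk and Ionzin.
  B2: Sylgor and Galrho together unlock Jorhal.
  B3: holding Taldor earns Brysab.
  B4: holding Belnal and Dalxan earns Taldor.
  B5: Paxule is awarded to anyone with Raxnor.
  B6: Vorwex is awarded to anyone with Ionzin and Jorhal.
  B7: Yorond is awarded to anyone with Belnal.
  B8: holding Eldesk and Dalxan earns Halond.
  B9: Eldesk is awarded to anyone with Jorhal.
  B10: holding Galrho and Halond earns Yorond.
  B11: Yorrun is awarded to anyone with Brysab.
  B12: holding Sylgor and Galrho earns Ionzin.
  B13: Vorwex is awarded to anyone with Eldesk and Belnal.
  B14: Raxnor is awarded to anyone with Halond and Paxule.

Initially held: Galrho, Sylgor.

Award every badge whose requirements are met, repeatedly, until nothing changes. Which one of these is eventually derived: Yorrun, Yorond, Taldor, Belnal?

Yorond

With Sylgor and Galrho, Jorhal is earned (B2).
With Sylgor and Galrho, Ionzin is earned (B12).
With Jorhal, Eldesk is earned (B9).
With Eldesk and Ionzin, Dalxan is earned (B1).
With Eldesk and Dalxan, Halond is earned (B8).
With Galrho and Halond, Yorond is earned (B10).
Yorrun would need Brysab (B11), but Brysab is never earned. Taldor would need Belnal and Dalxan (B4), but Belnal is never earned. No rule produces Belnal, and it is not given.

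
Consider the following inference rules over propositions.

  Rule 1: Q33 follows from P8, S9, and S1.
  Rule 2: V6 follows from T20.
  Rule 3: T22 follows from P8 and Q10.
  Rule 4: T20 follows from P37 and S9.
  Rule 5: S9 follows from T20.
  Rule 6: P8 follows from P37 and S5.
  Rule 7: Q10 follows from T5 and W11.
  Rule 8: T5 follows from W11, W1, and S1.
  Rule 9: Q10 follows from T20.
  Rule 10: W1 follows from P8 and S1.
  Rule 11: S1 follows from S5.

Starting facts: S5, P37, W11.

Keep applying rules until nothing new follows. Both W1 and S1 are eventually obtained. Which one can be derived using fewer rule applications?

S1: S5 holds, so S1 follows (Rule 11). [1 rule application]
W1: From S5, Rule 11 gives S1. From P37 and S5, Rule 6 gives P8. P8 and S1 hold, so W1 follows (Rule 10). [3 rule applications]
S1 needs fewer.

S1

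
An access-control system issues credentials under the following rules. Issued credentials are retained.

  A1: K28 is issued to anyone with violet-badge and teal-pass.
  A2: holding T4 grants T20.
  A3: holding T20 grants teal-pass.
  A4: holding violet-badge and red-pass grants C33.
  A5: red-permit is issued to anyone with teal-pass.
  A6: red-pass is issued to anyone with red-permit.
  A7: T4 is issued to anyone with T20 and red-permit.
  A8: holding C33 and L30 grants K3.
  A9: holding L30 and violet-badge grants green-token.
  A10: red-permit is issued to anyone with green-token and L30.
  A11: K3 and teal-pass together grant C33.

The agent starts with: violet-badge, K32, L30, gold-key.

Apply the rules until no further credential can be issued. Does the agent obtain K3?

Yes

Holding L30 and violet-badge grants green-token (A9).
Holding green-token and L30 grants red-permit (A10).
Holding red-permit grants red-pass (A6).
Holding violet-badge and red-pass grants C33 (A4).
Holding C33 and L30 grants K3 (A8).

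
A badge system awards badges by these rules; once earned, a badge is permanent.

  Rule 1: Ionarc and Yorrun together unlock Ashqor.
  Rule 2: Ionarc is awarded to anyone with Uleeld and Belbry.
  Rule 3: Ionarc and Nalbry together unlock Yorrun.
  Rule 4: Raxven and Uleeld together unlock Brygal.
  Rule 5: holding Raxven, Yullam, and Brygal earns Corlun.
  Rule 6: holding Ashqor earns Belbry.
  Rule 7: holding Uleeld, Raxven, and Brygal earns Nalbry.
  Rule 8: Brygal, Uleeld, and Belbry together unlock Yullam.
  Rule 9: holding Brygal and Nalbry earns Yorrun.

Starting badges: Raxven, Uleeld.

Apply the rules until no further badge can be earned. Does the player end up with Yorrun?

With Raxven and Uleeld, Brygal is earned (Rule 4).
With Uleeld, Raxven, and Brygal, Nalbry is earned (Rule 7).
With Brygal and Nalbry, Yorrun is earned (Rule 9).

Yes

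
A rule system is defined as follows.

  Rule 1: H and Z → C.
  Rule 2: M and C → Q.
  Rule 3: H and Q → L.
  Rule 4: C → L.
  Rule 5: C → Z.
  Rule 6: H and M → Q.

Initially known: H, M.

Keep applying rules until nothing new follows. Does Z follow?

Z would need C (Rule 5), but C is never established.

No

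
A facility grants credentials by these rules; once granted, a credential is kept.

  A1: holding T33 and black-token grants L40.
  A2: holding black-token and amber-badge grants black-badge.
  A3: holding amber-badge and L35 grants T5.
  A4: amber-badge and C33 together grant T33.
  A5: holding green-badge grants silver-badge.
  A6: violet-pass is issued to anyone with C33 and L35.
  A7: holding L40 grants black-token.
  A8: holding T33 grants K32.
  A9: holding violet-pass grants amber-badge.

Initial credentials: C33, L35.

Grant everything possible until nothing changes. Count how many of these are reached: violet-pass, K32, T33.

3

Holding C33 and L35 grants violet-pass (A6).
Holding violet-pass grants amber-badge (A9).
Holding amber-badge and C33 grants T33 (A4).
Holding T33 grants K32 (A8).
violet-pass: reached.
K32: reached.
T33: reached.
All 3 are reached.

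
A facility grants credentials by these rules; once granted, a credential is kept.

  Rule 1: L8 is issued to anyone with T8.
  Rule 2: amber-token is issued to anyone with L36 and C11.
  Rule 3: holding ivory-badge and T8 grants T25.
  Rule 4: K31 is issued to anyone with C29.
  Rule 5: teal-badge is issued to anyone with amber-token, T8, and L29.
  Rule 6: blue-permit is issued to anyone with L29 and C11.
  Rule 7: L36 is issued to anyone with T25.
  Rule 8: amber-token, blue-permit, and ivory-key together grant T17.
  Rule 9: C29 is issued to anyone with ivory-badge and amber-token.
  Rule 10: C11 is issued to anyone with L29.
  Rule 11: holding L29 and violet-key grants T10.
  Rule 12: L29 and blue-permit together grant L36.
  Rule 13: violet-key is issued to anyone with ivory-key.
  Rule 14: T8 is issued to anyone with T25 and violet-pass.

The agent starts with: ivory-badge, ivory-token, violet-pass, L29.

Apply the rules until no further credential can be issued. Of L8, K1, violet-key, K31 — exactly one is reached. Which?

Holding L29 grants C11 (Rule 10).
Holding L29 and C11 grants blue-permit (Rule 6).
Holding L29 and blue-permit grants L36 (Rule 12).
Holding L36 and C11 grants amber-token (Rule 2).
Holding ivory-badge and amber-token grants C29 (Rule 9).
Holding C29 grants K31 (Rule 4).
violet-key would need ivory-key (Rule 13), but ivory-key is never granted. L8 would need T8 (Rule 1), but T8 is never granted. No rule produces K1, and it is not given.

K31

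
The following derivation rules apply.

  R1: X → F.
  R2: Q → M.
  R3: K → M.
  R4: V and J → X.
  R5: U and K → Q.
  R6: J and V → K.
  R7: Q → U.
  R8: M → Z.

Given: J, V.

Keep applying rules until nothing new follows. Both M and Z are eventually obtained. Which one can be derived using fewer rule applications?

M

M: From J and V, R6 gives K. K holds, so M follows (R3). [2 rule applications]
Z: J and V hold, so K follows (R6). From K, R3 gives M. From M, R8 gives Z. [3 rule applications]
M needs fewer.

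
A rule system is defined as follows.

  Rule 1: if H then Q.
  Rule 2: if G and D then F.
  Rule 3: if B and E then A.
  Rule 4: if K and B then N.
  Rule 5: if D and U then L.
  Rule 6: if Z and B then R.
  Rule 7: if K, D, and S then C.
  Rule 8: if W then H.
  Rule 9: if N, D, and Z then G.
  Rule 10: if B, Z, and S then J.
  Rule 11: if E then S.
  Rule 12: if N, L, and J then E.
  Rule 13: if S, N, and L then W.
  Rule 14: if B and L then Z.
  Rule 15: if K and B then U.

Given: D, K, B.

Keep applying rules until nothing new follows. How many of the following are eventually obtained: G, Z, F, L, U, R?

6

From K and B, Rule 15 gives U.
K and B hold, so N follows (Rule 4).
D and U hold, so L follows (Rule 5).
B and L hold, so Z follows (Rule 14).
From Z and B, Rule 6 gives R.
N, D, and Z hold, so G follows (Rule 9).
From G and D, Rule 2 gives F.
G: reached.
Z: reached.
F: reached.
L: reached.
U: reached.
R: reached.
All 6 are reached.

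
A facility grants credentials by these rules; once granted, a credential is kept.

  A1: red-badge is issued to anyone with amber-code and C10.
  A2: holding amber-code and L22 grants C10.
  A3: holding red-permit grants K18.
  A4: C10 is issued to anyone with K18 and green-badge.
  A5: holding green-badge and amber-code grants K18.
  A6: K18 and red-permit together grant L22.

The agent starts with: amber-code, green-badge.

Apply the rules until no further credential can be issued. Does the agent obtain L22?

No

L22 would need K18 and red-permit (A6), but red-permit is never granted.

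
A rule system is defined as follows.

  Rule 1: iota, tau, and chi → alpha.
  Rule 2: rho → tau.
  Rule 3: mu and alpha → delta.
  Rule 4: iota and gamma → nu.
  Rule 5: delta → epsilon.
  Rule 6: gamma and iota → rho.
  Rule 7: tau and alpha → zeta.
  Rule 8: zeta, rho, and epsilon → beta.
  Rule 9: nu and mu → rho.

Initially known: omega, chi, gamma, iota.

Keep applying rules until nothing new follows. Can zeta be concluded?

From gamma and iota, Rule 6 gives rho.
rho holds, so tau follows (Rule 2).
iota, tau, and chi hold, so alpha follows (Rule 1).
tau and alpha hold, so zeta follows (Rule 7).

Yes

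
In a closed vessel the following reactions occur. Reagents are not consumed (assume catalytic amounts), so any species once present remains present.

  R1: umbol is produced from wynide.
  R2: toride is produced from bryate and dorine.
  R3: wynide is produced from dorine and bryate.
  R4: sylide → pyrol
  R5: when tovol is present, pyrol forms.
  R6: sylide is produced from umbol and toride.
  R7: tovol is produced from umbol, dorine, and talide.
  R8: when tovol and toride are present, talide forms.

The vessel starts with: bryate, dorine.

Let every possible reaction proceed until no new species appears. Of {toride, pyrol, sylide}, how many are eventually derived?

dorine and bryate present → wynide forms (R3).
bryate and dorine present → toride forms (R2).
wynide present → umbol forms (R1).
umbol and toride present → sylide forms (R6).
sylide present → pyrol forms (R4).
toride: reached.
pyrol: reached.
sylide: reached.
All 3 are reached.

3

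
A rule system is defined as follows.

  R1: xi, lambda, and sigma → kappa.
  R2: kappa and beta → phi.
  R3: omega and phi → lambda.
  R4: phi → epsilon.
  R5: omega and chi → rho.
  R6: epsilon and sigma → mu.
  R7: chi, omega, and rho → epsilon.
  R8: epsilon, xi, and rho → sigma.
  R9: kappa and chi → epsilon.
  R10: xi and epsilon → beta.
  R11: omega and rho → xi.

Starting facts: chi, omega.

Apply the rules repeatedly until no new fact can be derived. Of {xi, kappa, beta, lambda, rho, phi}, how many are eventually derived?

3

omega and chi hold, so rho follows (R5).
omega and rho hold, so xi follows (R11).
From chi, omega, and rho, R7 gives epsilon.
From xi and epsilon, R10 gives beta.
xi: reached.
kappa would need xi, lambda, and sigma (R1), but lambda is never established.
beta: reached.
lambda would need omega and phi (R3), but phi is never established.
rho: reached.
phi would need kappa and beta (R2), but kappa is never established.
Reached: xi, beta, and rho — 3 of the 6.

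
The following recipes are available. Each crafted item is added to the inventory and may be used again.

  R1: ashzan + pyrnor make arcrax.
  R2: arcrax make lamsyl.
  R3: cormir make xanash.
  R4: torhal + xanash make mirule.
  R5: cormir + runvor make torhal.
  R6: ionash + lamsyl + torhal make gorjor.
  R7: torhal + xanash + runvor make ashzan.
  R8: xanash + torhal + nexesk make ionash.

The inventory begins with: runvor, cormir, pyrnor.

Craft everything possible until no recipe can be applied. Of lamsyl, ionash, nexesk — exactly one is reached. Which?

cormir + runvor → torhal (R5).
cormir → xanash (R3).
torhal + xanash + runvor → ashzan (R7).
ashzan + pyrnor → arcrax (R1).
arcrax → lamsyl (R2).
ionash would need xanash, torhal, and nexesk (R8), but nexesk is never obtained. No rule produces nexesk, and it is not given.

lamsyl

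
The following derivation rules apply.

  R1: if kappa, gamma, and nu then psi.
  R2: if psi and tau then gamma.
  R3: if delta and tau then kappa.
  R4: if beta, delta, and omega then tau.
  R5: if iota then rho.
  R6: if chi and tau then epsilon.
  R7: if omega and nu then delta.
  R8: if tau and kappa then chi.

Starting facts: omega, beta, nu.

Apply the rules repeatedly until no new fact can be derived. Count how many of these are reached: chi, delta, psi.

From omega and nu, R7 gives delta.
beta, delta, and omega hold, so tau follows (R4).
From delta and tau, R3 gives kappa.
tau and kappa hold, so chi follows (R8).
chi: reached.
delta: reached.
psi would need kappa, gamma, and nu (R1), but gamma is never established.
Reached: chi and delta — 2 of the 3.

2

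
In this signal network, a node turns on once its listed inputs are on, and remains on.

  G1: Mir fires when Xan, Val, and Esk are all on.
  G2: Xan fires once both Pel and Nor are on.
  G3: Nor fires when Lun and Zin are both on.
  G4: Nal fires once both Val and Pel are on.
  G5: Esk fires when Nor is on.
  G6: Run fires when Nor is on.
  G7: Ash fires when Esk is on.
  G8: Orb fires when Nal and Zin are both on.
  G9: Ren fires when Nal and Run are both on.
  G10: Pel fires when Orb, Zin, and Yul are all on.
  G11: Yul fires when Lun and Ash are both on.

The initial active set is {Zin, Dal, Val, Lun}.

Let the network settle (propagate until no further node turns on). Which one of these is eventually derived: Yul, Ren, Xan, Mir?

G3: Lun and Zin on → Nor on.
Nor is on, so Esk fires (G5).
Esk is on, so Ash fires (G7).
Lun and Ash are on, so Yul fires (G11).
Ren would need Nal and Run (G9), but Nal never turns on. Mir would need Xan, Val, and Esk (G1), but Xan never turns on. Xan would need Pel and Nor (G2), but Pel never turns on.

Yul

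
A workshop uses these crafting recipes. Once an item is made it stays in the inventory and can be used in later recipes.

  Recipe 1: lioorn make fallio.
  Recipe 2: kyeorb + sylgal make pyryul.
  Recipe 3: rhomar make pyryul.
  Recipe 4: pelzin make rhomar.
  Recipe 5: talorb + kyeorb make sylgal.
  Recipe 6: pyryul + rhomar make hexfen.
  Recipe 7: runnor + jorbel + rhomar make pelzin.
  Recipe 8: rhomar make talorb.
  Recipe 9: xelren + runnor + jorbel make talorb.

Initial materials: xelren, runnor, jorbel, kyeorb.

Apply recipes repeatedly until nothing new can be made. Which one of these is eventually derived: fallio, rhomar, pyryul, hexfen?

pyryul

xelren + runnor + jorbel → talorb (Recipe 9).
talorb + kyeorb → sylgal (Recipe 5).
Using Recipe 2, kyeorb and sylgal make pyryul.
rhomar would need pelzin (Recipe 4), but pelzin is never obtained. fallio would need lioorn (Recipe 1), but lioorn is never obtained. hexfen would need pyryul and rhomar (Recipe 6), but rhomar is never obtained.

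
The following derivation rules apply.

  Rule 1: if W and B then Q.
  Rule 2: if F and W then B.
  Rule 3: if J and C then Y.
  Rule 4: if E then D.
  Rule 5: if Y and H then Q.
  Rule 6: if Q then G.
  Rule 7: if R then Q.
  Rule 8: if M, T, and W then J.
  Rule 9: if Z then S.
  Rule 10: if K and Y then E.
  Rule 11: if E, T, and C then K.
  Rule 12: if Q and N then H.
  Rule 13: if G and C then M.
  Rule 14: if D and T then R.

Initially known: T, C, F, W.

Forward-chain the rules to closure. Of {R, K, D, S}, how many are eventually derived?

0

R would need D and T (Rule 14), but D is never established.
K would need E, T, and C (Rule 11), but E is never established.
D would need E (Rule 4), but E is never established.
S would need Z (Rule 9), but Z is never established.
None of the 4 are reached.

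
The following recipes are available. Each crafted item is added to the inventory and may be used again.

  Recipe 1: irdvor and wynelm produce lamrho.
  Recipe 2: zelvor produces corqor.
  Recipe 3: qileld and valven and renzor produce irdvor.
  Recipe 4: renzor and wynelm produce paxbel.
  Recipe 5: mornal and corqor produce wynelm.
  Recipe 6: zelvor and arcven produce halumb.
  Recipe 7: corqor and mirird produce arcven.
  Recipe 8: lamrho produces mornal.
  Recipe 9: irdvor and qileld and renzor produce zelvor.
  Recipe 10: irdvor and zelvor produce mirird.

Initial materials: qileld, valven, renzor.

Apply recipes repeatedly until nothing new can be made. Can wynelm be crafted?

No

wynelm would need mornal and corqor (Recipe 5), but mornal is never obtained.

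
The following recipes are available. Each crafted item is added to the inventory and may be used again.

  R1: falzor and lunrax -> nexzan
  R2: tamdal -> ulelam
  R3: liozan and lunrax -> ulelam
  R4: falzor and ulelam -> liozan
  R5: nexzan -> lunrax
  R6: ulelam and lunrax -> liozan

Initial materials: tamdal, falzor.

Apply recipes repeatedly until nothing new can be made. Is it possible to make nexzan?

nexzan would need falzor and lunrax (R1), but lunrax is never obtained.

No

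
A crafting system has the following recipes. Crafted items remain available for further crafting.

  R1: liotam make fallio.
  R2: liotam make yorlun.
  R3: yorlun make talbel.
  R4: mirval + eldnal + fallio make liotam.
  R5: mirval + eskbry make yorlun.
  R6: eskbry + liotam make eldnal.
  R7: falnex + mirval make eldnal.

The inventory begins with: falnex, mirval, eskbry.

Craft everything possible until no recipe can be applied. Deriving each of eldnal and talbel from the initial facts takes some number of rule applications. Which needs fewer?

eldnal

eldnal: falnex + mirval → eldnal (R7). [1 rule application]
talbel: mirval + eskbry → yorlun (R5). yorlun → talbel (R3). [2 rule applications]
eldnal needs fewer.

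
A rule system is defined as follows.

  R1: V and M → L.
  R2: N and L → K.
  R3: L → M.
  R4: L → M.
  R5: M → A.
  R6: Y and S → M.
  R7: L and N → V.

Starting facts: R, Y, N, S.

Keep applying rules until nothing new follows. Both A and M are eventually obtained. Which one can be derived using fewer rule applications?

M: From Y and S, R6 gives M. [1 rule application]
A: From Y and S, R6 gives M. From M, R5 gives A. [2 rule applications]
M needs fewer.

M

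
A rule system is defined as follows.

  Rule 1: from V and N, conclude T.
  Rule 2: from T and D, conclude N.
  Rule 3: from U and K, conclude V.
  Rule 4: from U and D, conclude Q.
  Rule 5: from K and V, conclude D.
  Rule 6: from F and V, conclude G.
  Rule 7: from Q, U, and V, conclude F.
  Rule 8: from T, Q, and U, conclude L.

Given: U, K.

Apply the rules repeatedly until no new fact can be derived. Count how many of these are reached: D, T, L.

1

U and K hold, so V follows (Rule 3).
K and V hold, so D follows (Rule 5).
D: reached.
T would need V and N (Rule 1), but N is never established.
L would need T, Q, and U (Rule 8), but T is never established.
Reached: D — 1 of the 3.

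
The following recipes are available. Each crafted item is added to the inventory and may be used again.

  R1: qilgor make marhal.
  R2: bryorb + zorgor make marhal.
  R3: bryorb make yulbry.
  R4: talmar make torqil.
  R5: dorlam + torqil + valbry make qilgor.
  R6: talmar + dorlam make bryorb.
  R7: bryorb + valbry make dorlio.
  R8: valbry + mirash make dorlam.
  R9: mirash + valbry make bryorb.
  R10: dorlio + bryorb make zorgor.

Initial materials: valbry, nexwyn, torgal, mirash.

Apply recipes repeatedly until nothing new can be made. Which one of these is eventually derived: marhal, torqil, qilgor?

Using R9, mirash and valbry make bryorb.
Using R7, bryorb and valbry make dorlio.
Using R10, dorlio and bryorb make zorgor.
Using R2, bryorb and zorgor make marhal.
torqil would need talmar (R4), but talmar is never obtained. qilgor would need dorlam, torqil, and valbry (R5), but torqil is never obtained.

marhal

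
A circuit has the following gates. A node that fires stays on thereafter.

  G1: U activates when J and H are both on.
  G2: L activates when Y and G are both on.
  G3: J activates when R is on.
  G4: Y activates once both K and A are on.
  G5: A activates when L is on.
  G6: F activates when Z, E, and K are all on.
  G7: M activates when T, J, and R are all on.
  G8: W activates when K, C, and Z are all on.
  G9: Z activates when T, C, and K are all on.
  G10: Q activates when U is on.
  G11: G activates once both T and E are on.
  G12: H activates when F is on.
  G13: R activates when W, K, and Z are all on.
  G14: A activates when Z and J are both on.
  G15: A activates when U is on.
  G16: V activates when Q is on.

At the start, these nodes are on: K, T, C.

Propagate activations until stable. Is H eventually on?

No

H would need F (G12), but F never turns on.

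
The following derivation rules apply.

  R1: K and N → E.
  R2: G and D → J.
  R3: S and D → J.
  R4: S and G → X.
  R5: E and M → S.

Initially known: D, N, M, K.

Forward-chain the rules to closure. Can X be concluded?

No

X would need S and G (R4), but G is never established.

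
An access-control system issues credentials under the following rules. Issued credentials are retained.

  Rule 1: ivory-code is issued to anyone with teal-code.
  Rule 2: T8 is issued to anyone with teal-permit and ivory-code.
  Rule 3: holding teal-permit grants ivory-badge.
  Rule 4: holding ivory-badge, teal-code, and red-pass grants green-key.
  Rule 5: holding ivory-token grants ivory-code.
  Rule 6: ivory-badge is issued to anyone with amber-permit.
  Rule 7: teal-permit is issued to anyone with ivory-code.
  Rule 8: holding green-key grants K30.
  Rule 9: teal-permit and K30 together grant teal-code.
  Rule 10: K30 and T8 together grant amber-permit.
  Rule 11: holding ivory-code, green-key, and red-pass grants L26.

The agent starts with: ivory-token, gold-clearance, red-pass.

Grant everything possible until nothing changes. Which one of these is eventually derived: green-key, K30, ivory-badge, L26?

ivory-badge

Holding ivory-token grants ivory-code (Rule 5).
Holding ivory-code grants teal-permit (Rule 7).
Holding teal-permit grants ivory-badge (Rule 3).
K30 would need green-key (Rule 8), but green-key is never granted. green-key would need ivory-badge, teal-code, and red-pass (Rule 4), but teal-code is never granted. L26 would need ivory-code, green-key, and red-pass (Rule 11), but green-key is never granted.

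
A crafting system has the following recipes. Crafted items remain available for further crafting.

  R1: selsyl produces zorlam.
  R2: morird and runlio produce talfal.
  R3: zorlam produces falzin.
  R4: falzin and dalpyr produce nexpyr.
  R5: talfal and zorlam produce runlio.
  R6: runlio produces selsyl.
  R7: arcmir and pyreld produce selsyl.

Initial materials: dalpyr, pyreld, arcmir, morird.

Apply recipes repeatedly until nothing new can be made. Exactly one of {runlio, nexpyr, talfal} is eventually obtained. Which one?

Using R7, arcmir and pyreld make selsyl.
selsyl → zorlam (R1).
Using R3, zorlam makes falzin.
falzin and dalpyr → nexpyr (R4).
talfal would need morird and runlio (R2), but runlio is never obtained. runlio would need talfal and zorlam (R5), but talfal is never obtained.

nexpyr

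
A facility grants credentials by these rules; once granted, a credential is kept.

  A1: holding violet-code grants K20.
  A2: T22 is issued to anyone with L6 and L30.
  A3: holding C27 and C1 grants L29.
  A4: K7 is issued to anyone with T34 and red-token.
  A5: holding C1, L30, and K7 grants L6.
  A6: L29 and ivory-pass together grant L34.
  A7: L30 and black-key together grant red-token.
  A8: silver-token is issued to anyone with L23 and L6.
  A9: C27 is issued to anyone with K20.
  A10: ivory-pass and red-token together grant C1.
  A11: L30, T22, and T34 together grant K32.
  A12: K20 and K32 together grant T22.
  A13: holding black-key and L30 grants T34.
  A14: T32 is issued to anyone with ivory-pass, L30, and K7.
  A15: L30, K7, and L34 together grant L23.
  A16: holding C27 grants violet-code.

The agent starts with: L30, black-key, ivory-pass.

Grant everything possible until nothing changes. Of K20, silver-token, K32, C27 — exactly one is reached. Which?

Holding L30 and black-key grants red-token (A7).
Holding black-key and L30 grants T34 (A13).
Holding ivory-pass and red-token grants C1 (A10).
Holding T34 and red-token grants K7 (A4).
Holding C1, L30, and K7 grants L6 (A5).
Holding L6 and L30 grants T22 (A2).
Holding L30, T22, and T34 grants K32 (A11).
K20 would need violet-code (A1), but violet-code is never granted. C27 would need K20 (A9), but K20 is never granted. silver-token would need L23 and L6 (A8), but L23 is never granted.

K32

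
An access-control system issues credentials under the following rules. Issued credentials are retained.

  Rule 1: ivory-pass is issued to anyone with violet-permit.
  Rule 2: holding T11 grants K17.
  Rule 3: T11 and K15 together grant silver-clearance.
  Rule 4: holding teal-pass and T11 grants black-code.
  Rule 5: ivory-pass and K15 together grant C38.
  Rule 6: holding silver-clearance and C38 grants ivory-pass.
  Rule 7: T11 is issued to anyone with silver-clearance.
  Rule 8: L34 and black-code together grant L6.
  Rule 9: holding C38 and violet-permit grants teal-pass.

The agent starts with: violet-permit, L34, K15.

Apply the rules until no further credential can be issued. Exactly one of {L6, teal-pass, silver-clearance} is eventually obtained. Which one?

Holding violet-permit grants ivory-pass (Rule 1).
Holding ivory-pass and K15 grants C38 (Rule 5).
Holding C38 and violet-permit grants teal-pass (Rule 9).
silver-clearance would need T11 and K15 (Rule 3), but T11 is never granted. L6 would need L34 and black-code (Rule 8), but black-code is never granted.

teal-pass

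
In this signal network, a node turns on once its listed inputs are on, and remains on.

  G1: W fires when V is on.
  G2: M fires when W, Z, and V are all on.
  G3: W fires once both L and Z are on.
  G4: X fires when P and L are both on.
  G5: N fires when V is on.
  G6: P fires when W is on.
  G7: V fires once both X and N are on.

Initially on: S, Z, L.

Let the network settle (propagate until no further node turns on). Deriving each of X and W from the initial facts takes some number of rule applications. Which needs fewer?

W

W: L and Z are on, so W fires (G3). [1 rule application]
X: L and Z are on, so W fires (G3). G6: W on → P on. G4: P and L on → X on. [3 rule applications]
W needs fewer.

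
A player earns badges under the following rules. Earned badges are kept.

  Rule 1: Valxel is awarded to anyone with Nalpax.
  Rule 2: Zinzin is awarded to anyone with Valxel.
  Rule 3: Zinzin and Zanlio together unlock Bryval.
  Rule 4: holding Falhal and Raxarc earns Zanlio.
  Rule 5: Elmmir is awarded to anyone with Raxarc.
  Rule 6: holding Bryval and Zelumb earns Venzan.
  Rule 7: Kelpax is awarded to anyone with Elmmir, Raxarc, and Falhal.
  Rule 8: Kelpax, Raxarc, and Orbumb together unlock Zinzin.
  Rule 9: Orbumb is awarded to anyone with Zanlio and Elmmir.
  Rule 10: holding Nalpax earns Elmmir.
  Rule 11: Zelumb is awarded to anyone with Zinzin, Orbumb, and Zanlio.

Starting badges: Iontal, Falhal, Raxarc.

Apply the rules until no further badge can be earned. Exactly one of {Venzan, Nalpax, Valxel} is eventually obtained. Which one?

With Raxarc, Elmmir is earned (Rule 5).
With Falhal and Raxarc, Zanlio is earned (Rule 4).
With Elmmir, Raxarc, and Falhal, Kelpax is earned (Rule 7).
With Zanlio and Elmmir, Orbumb is earned (Rule 9).
With Kelpax, Raxarc, and Orbumb, Zinzin is earned (Rule 8).
With Zinzin and Zanlio, Bryval is earned (Rule 3).
With Zinzin, Orbumb, and Zanlio, Zelumb is earned (Rule 11).
With Bryval and Zelumb, Venzan is earned (Rule 6).
Valxel would need Nalpax (Rule 1), but Nalpax is never earned. No rule produces Nalpax, and it is not given.

Venzan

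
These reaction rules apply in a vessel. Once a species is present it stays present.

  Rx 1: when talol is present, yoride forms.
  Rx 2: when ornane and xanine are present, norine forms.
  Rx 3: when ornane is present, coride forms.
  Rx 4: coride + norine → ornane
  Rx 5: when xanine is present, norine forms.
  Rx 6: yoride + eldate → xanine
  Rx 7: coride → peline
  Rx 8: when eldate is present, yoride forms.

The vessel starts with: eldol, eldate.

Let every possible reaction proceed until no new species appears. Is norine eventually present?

eldate present → yoride forms (Rx 8).
yoride and eldate present → xanine forms (Rx 6).
xanine present → norine forms (Rx 5).

Yes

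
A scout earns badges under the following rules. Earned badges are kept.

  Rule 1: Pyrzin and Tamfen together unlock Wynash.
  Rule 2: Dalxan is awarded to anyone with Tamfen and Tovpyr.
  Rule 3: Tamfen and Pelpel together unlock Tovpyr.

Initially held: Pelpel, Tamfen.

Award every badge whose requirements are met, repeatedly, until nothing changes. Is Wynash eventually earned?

Wynash would need Pyrzin and Tamfen (Rule 1), but Pyrzin is never earned.

No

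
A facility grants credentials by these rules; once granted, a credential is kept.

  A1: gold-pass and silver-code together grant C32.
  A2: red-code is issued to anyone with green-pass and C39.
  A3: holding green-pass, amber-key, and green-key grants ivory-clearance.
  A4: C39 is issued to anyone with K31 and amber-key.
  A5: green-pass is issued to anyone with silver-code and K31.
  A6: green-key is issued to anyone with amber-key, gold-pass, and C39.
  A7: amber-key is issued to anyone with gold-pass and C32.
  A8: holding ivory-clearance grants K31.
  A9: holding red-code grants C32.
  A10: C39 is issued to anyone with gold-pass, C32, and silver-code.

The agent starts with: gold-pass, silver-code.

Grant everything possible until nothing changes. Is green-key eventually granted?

Yes

Holding gold-pass and silver-code grants C32 (A1).
Holding gold-pass, C32, and silver-code grants C39 (A10).
Holding gold-pass and C32 grants amber-key (A7).
Holding amber-key, gold-pass, and C39 grants green-key (A6).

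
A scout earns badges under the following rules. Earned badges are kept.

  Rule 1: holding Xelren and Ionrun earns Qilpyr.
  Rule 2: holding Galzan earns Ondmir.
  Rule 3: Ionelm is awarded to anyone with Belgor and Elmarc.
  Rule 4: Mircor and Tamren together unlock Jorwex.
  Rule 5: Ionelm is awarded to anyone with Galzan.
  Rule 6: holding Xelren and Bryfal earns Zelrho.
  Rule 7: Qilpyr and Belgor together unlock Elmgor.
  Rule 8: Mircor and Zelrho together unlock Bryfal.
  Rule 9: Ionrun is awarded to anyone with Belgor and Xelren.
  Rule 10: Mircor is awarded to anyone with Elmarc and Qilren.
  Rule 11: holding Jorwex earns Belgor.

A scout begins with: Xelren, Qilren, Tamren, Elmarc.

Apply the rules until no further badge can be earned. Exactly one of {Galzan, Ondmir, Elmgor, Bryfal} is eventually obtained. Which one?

With Elmarc and Qilren, Mircor is earned (Rule 10).
With Mircor and Tamren, Jorwex is earned (Rule 4).
With Jorwex, Belgor is earned (Rule 11).
With Belgor and Xelren, Ionrun is earned (Rule 9).
With Xelren and Ionrun, Qilpyr is earned (Rule 1).
With Qilpyr and Belgor, Elmgor is earned (Rule 7).
No rule produces Galzan, and it is not given. Bryfal would need Mircor and Zelrho (Rule 8), but Zelrho is never earned. Ondmir would need Galzan (Rule 2), but Galzan is never earned.

Elmgor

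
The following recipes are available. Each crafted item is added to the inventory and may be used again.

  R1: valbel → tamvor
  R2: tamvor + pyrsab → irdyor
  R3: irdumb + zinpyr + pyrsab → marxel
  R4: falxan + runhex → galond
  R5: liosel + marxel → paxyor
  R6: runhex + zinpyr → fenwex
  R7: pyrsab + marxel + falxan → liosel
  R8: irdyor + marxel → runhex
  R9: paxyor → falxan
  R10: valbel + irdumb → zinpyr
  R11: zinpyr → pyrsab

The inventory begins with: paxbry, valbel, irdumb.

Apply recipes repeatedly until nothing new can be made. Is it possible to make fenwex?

Yes

Using R10, valbel and irdumb make zinpyr.
valbel → tamvor (R1).
Using R11, zinpyr makes pyrsab.
irdumb + zinpyr + pyrsab → marxel (R3).
tamvor + pyrsab → irdyor (R2).
irdyor + marxel → runhex (R8).
Using R6, runhex and zinpyr make fenwex.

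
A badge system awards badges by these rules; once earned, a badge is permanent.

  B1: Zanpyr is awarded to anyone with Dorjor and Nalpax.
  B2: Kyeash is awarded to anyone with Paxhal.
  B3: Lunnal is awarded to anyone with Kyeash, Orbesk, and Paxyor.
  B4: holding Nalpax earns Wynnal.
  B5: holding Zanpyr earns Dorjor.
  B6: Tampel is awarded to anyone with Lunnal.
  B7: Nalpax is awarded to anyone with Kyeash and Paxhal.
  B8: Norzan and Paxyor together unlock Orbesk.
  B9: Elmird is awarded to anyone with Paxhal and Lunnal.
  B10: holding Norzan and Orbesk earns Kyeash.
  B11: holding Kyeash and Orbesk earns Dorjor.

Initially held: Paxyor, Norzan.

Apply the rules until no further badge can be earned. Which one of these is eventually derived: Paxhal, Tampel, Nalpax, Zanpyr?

With Norzan and Paxyor, Orbesk is earned (B8).
With Norzan and Orbesk, Kyeash is earned (B10).
With Kyeash, Orbesk, and Paxyor, Lunnal is earned (B3).
With Lunnal, Tampel is earned (B6).
Nalpax would need Kyeash and Paxhal (B7), but Paxhal is never earned. Zanpyr would need Dorjor and Nalpax (B1), but Nalpax is never earned. No rule produces Paxhal, and it is not given.

Tampel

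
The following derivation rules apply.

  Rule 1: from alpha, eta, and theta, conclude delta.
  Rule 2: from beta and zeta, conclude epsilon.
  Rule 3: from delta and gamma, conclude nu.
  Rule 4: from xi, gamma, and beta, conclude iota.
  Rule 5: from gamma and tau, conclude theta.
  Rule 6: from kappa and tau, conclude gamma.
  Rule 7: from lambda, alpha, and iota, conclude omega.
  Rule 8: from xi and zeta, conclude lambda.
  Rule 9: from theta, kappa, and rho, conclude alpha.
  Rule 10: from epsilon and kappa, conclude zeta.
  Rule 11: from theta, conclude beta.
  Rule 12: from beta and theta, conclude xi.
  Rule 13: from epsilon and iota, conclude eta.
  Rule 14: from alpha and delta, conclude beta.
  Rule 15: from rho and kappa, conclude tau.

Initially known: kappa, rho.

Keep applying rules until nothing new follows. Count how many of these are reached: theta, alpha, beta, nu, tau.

4

From rho and kappa, Rule 15 gives tau.
From kappa and tau, Rule 6 gives gamma.
From gamma and tau, Rule 5 gives theta.
theta, kappa, and rho hold, so alpha follows (Rule 9).
From theta, Rule 11 gives beta.
theta: reached.
alpha: reached.
beta: reached.
nu would need delta and gamma (Rule 3), but delta is never established.
tau: reached.
Reached: theta, alpha, beta, and tau — 4 of the 5.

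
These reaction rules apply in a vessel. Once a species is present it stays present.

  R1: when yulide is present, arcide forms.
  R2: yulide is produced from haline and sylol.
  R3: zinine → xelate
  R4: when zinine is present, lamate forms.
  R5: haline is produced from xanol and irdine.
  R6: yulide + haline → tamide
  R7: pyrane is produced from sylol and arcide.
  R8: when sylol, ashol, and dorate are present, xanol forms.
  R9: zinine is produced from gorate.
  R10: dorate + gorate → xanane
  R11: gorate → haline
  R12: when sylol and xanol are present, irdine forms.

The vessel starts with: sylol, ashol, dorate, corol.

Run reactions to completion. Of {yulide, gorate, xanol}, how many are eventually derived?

sylol, ashol, and dorate present → xanol forms (R8).
sylol and xanol present → irdine forms (R12).
xanol and irdine present → haline forms (R5).
haline and sylol present → yulide forms (R2).
yulide: reached.
No rule produces gorate, and it is not given.
xanol: reached.
Reached: yulide and xanol — 2 of the 3.

2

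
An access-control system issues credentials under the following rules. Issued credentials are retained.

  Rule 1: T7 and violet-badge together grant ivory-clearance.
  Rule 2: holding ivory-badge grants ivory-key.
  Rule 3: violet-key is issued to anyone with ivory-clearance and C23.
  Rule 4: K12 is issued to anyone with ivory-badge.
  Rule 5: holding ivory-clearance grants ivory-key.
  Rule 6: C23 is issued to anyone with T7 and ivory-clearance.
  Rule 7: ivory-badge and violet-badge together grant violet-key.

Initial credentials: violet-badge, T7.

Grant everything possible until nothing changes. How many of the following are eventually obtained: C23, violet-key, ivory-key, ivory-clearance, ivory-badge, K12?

4

Holding T7 and violet-badge grants ivory-clearance (Rule 1).
Holding ivory-clearance grants ivory-key (Rule 5).
Holding T7 and ivory-clearance grants C23 (Rule 6).
Holding ivory-clearance and C23 grants violet-key (Rule 3).
C23: reached.
violet-key: reached.
ivory-key: reached.
ivory-clearance: reached.
No rule produces ivory-badge, and it is not given.
K12 would need ivory-badge (Rule 4), but ivory-badge is never granted.
Reached: C23, violet-key, ivory-key, and ivory-clearance — 4 of the 6.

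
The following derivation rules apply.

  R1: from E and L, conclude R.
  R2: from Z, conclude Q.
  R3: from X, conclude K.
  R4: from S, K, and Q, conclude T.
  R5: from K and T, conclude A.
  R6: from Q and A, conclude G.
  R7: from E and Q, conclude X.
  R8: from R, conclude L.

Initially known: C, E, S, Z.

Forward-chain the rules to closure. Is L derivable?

No

L would need R (R8), but R is never established.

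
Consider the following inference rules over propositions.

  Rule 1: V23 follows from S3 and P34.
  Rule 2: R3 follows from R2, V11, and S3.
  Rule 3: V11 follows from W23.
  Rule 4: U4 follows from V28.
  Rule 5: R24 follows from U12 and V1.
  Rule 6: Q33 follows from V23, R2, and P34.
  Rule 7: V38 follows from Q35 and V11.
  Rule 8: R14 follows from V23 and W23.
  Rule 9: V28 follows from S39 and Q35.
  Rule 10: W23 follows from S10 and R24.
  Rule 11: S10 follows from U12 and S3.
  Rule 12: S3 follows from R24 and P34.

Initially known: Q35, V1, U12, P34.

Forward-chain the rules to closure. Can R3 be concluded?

R3 would need R2, V11, and S3 (Rule 2), but R2 is never established.

No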